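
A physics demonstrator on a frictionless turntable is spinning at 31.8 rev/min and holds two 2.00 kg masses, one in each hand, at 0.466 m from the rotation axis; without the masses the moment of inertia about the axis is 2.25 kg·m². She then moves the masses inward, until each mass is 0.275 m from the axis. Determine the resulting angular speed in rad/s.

ω₂ ≈ 4.07 rad/s

Angular momentum about the spin axis is conserved since the torque about it is zero.
I₁ = 2.25 + 2(2.00)(0.466)² = 3.119 kg·m²; I₂ = 2.25 + 2(2.00)(0.275)² = 2.553 kg·m².
ω₂ = I₁ω₁ / I₂ = (3.119)(31.8 rpm) / (2.553) = 38.85 rpm = 4.069 rad/s.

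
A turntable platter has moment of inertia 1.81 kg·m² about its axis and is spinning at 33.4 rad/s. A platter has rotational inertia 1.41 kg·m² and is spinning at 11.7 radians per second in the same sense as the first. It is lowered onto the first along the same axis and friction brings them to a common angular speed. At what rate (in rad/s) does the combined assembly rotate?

The coupling torques are internal; angular momentum about the shared axis is conserved.
Taking A's sense as positive: L = (1.810)(33.4) + (1.410)(11.7) = 76.95 kg·m²·rad/s.
Combined I = 1.810 + 1.410 = 3.220 kg·m².
ω_f = L / I = 76.95 / 3.220 = 23.90 rad/s.

|ω_f| ≈ 23.9 rad/s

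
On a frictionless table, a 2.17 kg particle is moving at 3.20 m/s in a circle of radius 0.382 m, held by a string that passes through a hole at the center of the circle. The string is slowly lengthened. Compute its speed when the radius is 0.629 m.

Central (radial) force ⇒ zero torque about the center ⇒ m v r is constant.
v₂ = v₁ r₁ / r₂ = (3.20)(0.382) / (0.629) = 1.943 m/s.

v₂ ≈ 1.94 m/s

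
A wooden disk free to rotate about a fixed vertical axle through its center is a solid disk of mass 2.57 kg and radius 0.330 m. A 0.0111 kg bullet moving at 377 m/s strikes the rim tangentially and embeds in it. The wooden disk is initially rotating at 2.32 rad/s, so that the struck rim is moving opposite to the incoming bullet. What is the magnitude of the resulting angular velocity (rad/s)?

|ω_f| ≈ 7.48 rad/s

About the axle the impulsive forces during the collision are internal, so angular momentum about that axis is conserved.
I_p = ½(2.57)(0.330)² = 0.1399 kg·m². Taking the sense of the bullet's angular momentum as positive, L_{bullet} = m v R = (0.0111)(377)(0.330) = 1.381 kg·m²/s.
L_i = −I_p ω_p + m v R = −(0.1399)(2.32) + 1.381 = 1.056 kg·m²/s.
After sticking, I_f = I_p + m R² = 0.1399 + (0.0111)(0.330)² = 0.1411 kg·m².
ω_f = L_i / I_f = 1.056 / 0.1411 = 7.484 rad/s.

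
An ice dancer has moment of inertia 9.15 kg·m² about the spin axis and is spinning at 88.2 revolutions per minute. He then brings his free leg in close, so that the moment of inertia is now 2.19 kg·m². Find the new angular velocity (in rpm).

No external torque acts about the spin axis, so angular momentum is conserved.
ω₂ = I₁ω₁ / I₂ = (9.150)(88.2 rpm) / (2.190) = 368.5 rpm.

ω₂ ≈ 369 rpm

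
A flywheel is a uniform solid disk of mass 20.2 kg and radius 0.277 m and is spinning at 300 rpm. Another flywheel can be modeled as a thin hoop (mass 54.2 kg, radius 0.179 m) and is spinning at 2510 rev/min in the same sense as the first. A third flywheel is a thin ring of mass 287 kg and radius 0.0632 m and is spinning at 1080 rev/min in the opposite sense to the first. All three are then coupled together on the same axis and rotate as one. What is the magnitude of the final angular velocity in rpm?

|ω_f| ≈ 917 rpm

No external torque acts about the common axis, so total angular momentum is conserved.
Moments of inertia: I_A = ½(20.2)(0.277)² = 0.7750 kg·m²; I_B = (54.2)(0.179)² = 1.737 kg·m²; I_C = (287)(0.0632)² = 1.146 kg·m².
Taking A's sense as positive: L = (0.7750)(300) + (1.737)(2510) − (1.146)(1080) = 3353 kg·m²·rpm.
Combined I = 0.7750 + 1.737 + 1.146 = 3.658 kg·m².
ω_f = L / I = 3353 / 3.658 = 916.7 rpm.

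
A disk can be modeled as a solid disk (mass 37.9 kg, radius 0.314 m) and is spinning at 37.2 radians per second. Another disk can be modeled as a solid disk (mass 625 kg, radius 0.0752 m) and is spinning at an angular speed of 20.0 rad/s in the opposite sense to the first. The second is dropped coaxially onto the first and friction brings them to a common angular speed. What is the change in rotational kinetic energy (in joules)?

No external torque acts about the common axis, so total angular momentum is conserved.
Moments of inertia: I_A = ½(37.9)(0.314)² = 1.868 kg·m²; I_B = ½(625)(0.0752)² = 1.767 kg·m².
Taking A's sense as positive: L = (1.868)(37.2) − (1.767)(20.0) = 34.16 kg·m²·rad/s.
Combined I = 1.868 + 1.767 = 3.636 kg·m².
ω_f = L / I = 34.16 / 3.636 = 9.396 rad/s.
KE_i = ½ΣIω² = 1646 J; KE_f = ½(3.636)(9.396)² = 160.5 J.

ΔKE ≈ -1490 J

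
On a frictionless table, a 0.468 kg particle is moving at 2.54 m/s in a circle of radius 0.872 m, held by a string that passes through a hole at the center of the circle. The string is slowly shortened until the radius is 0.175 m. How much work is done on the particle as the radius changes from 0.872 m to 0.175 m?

W ≈ 36.0 J

Central (radial) force ⇒ zero torque about the center ⇒ m v r is constant.
v₂ = v₁ r₁ / r₂ = (2.54)(0.872) / (0.175) = 12.66 m/s.
W = ΔKE = ½m(v₂² − v₁²) = 35.97 J.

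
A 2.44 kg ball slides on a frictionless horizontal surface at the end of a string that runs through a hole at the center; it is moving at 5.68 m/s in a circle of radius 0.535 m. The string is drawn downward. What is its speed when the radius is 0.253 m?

The only horizontal force on the mass is along the cord (radial), so it exerts no torque about the hole and angular momentum m v r is conserved.
v₂ = v₁ r₁ / r₂ = (5.68)(0.535) / (0.253) = 12.01 m/s.

v₂ ≈ 12.0 m/s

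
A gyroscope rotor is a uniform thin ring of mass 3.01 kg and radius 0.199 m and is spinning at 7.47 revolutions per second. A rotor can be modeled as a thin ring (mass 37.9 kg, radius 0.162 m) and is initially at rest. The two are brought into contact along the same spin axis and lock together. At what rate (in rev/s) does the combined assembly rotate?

The coupling torques are internal; angular momentum about the shared axis is conserved.
Moments of inertia: I_A = (3.01)(0.199)² = 0.1192 kg·m²; I_B = (37.9)(0.162)² = 0.9946 kg·m².
Taking A's sense as positive: L = (0.1192)(7.47) = 0.8904 kg·m²·rev/s.
Combined I = 0.1192 + 0.9946 = 1.114 kg·m².
ω_f = L / I = 0.8904 / 1.114 = 0.7994 rev/s.

|ω_f| ≈ 0.799 rev/s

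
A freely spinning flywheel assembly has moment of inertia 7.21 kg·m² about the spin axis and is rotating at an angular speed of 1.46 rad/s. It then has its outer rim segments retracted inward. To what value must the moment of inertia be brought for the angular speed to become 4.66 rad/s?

No external torque acts about the spin axis, so angular momentum is conserved.
I₂ = I₁ω₁ / ω₂ = (7.21)(1.46) / (4.66) = 2.259 kg·m².

I₂ ≈ 2.26 kg·m²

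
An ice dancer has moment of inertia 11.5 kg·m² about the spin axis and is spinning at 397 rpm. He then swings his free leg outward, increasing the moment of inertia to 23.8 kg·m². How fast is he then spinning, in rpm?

With no external torque about the axis, L is conserved: I₁ω₁ = I₂ω₂.
ω₂ = I₁ω₁ / I₂ = (11.50)(397 rpm) / (23.80) = 191.8 rpm.

ω₂ ≈ 192 rpm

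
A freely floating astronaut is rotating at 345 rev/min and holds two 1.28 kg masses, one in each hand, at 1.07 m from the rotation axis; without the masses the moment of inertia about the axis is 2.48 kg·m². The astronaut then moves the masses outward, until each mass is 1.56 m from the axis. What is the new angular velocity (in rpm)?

Angular momentum about the spin axis is conserved since the torque about it is zero.
I₁ = 2.48 + 2(1.28)(1.07)² = 5.411 kg·m²; I₂ = 2.48 + 2(1.28)(1.56)² = 8.710 kg·m².
ω₂ = I₁ω₁ / I₂ = (5.411)(345 rpm) / (8.710) = 214.3 rpm.

ω₂ ≈ 214 rpm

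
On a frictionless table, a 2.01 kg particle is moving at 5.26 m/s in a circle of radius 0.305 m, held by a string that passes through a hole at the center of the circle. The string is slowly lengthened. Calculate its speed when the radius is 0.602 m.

The only horizontal force on the mass is along the cord (radial), so it exerts no torque about the hole and angular momentum m v r is conserved.
v₂ = v₁ r₁ / r₂ = (5.26)(0.305) / (0.602) = 2.665 m/s.

v₂ ≈ 2.66 m/s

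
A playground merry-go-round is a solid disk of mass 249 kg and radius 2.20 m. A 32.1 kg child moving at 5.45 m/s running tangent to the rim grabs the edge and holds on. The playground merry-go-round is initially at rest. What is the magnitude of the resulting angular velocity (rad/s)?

The axle reaction passes through the axle and exerts no torque about it; angular momentum about the axle is conserved through the impact.
I_p = ½(249)(2.20)² = 602.6 kg·m². Taking the sense of the child's angular momentum as positive, L_{child} = m v R = (32.1)(5.45)(2.20) = 384.9 kg·m²/s.
L_i = 0 + 384.9 = 384.9 kg·m²/s.
After sticking, I_f = I_p + m R² = 602.6 + (32.1)(2.20)² = 757.9 kg·m².
ω_f = L_i / I_f = 384.9 / 757.9 = 0.5078 rad/s.

|ω_f| ≈ 0.508 rad/s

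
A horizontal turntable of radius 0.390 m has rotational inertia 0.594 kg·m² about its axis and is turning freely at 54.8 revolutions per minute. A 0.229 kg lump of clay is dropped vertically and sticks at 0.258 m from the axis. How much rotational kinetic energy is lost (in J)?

energy lost ≈ 0.245 J

The added mass arrives with no angular momentum about the axis, and any external torque about the axis is negligible, so the system's angular momentum is conserved.
Added inertia Σmr² = (0.229)(0.258)² = 0.01524 kg·m²; I_f = 0.5940 + 0.01524 = 0.6092 kg·m².
ω_f = I_p ω_i / I_f = (0.5940)(54.8) / 0.6092 = 53.43 rpm.
KE_i = ½(0.5940)(5.739 rad/s)² = 9.781 J; KE_f = ½(0.6092)(5.595)² = 9.536 J.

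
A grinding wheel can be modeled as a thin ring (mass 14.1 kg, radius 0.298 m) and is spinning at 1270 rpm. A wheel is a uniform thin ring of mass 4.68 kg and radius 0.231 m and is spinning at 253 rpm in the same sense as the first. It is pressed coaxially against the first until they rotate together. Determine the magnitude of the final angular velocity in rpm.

The coupling torques are internal; angular momentum about the shared axis is conserved.
Moments of inertia: I_A = (14.1)(0.298)² = 1.252 kg·m²; I_B = (4.68)(0.231)² = 0.2497 kg·m².
Taking A's sense as positive: L = (1.252)(1270) + (0.2497)(253) = 1653 kg·m²·rpm.
Combined I = 1.252 + 0.2497 = 1.502 kg·m².
ω_f = L / I = 1653 / 1.502 = 1101 rpm.

|ω_f| ≈ 1100 rpm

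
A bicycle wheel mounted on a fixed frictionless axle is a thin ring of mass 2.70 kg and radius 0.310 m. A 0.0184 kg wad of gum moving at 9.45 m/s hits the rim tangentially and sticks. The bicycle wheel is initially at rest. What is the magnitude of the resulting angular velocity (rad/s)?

About the axle the impulsive forces during the collision are internal, so angular momentum about that axis is conserved.
I_p = (2.70)(0.310)² = 0.2595 kg·m². Taking the sense of the wad of gum's angular momentum as positive, L_{wad} = m v R = (0.0184)(9.45)(0.310) = 0.05390 kg·m²/s.
L_i = 0 + 0.05390 = 0.05390 kg·m²/s.
After sticking, I_f = I_p + m R² = 0.2595 + (0.0184)(0.310)² = 0.2612 kg·m².
ω_f = L_i / I_f = 0.05390 / 0.2612 = 0.2063 rad/s.

|ω_f| ≈ 0.206 rad/s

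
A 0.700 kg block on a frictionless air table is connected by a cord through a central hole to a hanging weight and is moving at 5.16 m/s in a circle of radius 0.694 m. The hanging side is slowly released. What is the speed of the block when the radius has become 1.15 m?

v₂ ≈ 3.11 m/s

The only horizontal force on the mass is along the cord (radial), so it exerts no torque about the hole and angular momentum m v r is conserved.
v₂ = v₁ r₁ / r₂ = (5.16)(0.694) / (1.15) = 3.114 m/s.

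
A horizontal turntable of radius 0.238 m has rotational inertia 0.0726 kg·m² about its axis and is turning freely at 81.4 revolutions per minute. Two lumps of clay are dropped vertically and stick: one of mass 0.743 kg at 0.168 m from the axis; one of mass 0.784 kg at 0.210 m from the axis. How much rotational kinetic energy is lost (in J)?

The added mass arrives with no angular momentum about the axis, and any external torque about the axis is negligible, so the system's angular momentum is conserved.
Added inertia Σmr² = (0.743)(0.168)² + (0.784)(0.210)² = 0.05554 kg·m²; I_f = 0.07260 + 0.05554 = 0.1281 kg·m².
ω_f = I_p ω_i / I_f = (0.07260)(81.4) / 0.1281 = 46.12 rpm.
KE_i = ½(0.07260)(8.524 rad/s)² = 2.638 J; KE_f = ½(0.1281)(4.829)² = 1.494 J.

energy lost ≈ 1.14 J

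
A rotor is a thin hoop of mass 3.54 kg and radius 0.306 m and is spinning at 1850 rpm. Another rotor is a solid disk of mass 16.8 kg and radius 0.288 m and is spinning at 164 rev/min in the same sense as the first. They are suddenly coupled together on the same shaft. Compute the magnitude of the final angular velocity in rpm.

|ω_f| ≈ 708 rpm

No external torque acts about the common axis, so total angular momentum is conserved.
Moments of inertia: I_A = (3.54)(0.306)² = 0.3315 kg·m²; I_B = ½(16.8)(0.288)² = 0.6967 kg·m².
Taking A's sense as positive: L = (0.3315)(1850) + (0.6967)(164) = 727.5 kg·m²·rpm.
Combined I = 0.3315 + 0.6967 = 1.028 kg·m².
ω_f = L / I = 727.5 / 1.028 = 707.5 rpm.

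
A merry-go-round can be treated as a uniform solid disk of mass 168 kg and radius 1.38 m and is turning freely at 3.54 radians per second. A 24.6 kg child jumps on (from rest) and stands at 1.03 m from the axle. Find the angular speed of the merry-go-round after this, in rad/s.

No external torque acts about the axle; L_before = L_after.
I_p = ½(168)(1.38)² = 160.0 kg·m².
Added inertia Σmr² = (24.6)(1.03)² = 26.10 kg·m²; I_f = 160.0 + 26.10 = 186.1 kg·m².
ω_f = I_p ω_i / I_f = (160.0)(3.54) / 186.1 = 3.043 rad/s.

ω_f ≈ 3.04 rad/s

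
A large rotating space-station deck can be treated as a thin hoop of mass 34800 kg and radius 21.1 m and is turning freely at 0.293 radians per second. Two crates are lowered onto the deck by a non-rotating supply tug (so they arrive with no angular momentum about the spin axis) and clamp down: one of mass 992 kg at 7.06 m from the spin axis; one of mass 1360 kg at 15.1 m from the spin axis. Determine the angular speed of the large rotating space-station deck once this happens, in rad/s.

ω_f ≈ 0.286 rad/s

The added mass arrives with no angular momentum about the spin axis, and any external torque about the spin axis is negligible, so the system's angular momentum is conserved.
I_p = (34800)(21.1)² = 1.549e+07 kg·m².
Added inertia Σmr² = (992)(7.06)² + (1360)(15.1)² = 3.595e+05 kg·m²; I_f = 1.549e+07 + 3.595e+05 = 1.585e+07 kg·m².
ω_f = I_p ω_i / I_f = (1.549e+07)(0.293) / 1.585e+07 = 0.2864 rad/s.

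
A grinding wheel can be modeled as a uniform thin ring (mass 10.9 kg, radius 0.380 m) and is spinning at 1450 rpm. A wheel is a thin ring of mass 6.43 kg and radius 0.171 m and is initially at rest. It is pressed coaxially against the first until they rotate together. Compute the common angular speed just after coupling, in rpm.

|ω_f| ≈ 1300 rpm

No external torque acts about the common axis, so total angular momentum is conserved.
Moments of inertia: I_A = (10.9)(0.380)² = 1.574 kg·m²; I_B = (6.43)(0.171)² = 0.1880 kg·m².
Taking A's sense as positive: L = (1.574)(1450) = 2282 kg·m²·rpm.
Combined I = 1.574 + 0.1880 = 1.762 kg·m².
ω_f = L / I = 2282 / 1.762 = 1295 rpm.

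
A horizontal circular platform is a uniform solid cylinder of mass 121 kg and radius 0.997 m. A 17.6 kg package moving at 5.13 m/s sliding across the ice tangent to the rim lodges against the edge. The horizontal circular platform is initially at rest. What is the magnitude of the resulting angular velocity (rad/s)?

About the central axle the impulsive forces during the collision are internal, so angular momentum about that axis is conserved.
I_p = ½(121)(0.997)² = 60.14 kg·m². Taking the sense of the package's angular momentum as positive, L_{package} = m v R = (17.6)(5.13)(0.997) = 90.02 kg·m²/s.
L_i = 0 + 90.02 = 90.02 kg·m²/s.
After sticking, I_f = I_p + m R² = 60.14 + (17.6)(0.997)² = 77.63 kg·m².
ω_f = L_i / I_f = 90.02 / 77.63 = 1.160 rad/s.

|ω_f| ≈ 1.16 rad/s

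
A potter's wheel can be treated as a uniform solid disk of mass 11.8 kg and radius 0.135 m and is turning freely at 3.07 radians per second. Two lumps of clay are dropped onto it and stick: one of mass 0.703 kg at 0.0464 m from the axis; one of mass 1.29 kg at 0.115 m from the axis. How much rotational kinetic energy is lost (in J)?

energy lost ≈ 0.0746 J

No external torque acts about the axis; L_before = L_after.
I_p = ½(11.8)(0.135)² = 0.1075 kg·m².
Added inertia Σmr² = (0.703)(0.0464)² + (1.29)(0.115)² = 0.01857 kg·m²; I_f = 0.1075 + 0.01857 = 0.1261 kg·m².
ω_f = I_p ω_i / I_f = (0.1075)(3.07) / 0.1261 = 2.618 rad/s.
KE_i = ½(0.1075)(3.070 rad/s)² = 0.5067 J; KE_f = ½(0.1261)(2.618)² = 0.4321 J.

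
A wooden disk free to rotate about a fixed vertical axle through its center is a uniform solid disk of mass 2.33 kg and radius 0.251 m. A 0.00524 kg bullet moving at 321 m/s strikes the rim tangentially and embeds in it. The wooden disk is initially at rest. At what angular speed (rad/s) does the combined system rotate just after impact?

|ω_f| ≈ 5.73 rad/s

About the axle the impulsive forces during the collision are internal, so angular momentum about that axis is conserved.
I_p = ½(2.33)(0.251)² = 0.07340 kg·m². Taking the sense of the bullet's angular momentum as positive, L_{bullet} = m v R = (0.00524)(321)(0.251) = 0.4222 kg·m²/s.
L_i = 0 + 0.4222 = 0.4222 kg·m²/s.
After sticking, I_f = I_p + m R² = 0.07340 + (0.00524)(0.251)² = 0.07373 kg·m².
ω_f = L_i / I_f = 0.4222 / 0.07373 = 5.726 rad/s.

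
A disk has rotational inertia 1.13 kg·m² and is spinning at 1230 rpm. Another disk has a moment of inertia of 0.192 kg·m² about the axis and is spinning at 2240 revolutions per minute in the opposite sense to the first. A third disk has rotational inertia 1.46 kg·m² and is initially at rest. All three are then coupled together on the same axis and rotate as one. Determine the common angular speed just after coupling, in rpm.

|ω_f| ≈ 345 rpm

No external torque acts about the common axis, so total angular momentum is conserved.
Taking A's sense as positive: L = (1.130)(1230) − (0.1920)(2240) = 959.8 kg·m²·rpm.
Combined I = 1.130 + 0.1920 + 1.460 = 2.782 kg·m².
ω_f = L / I = 959.8 / 2.782 = 345.0 rpm.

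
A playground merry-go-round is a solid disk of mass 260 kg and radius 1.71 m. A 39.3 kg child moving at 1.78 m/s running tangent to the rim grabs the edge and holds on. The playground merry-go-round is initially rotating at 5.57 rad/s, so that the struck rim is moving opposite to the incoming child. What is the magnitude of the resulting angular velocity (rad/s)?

About the axle the impulsive forces during the collision are internal, so angular momentum about that axis is conserved.
I_p = ½(260)(1.71)² = 380.1 kg·m². Taking the sense of the child's angular momentum as positive, L_{child} = m v R = (39.3)(1.78)(1.71) = 119.6 kg·m²/s.
L_i = −I_p ω_p + m v R = −(380.1)(5.57) + 119.6 = -1998 kg·m²/s.
After sticking, I_f = I_p + m R² = 380.1 + (39.3)(1.71)² = 495.1 kg·m².
ω_f = L_i / I_f = -1998 / 495.1 = -4.035 rad/s.

|ω_f| ≈ 4.04 rad/s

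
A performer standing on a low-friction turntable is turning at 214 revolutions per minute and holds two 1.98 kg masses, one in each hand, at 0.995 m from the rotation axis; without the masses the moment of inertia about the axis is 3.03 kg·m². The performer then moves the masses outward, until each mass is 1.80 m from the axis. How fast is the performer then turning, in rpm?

ω₂ ≈ 93.8 rpm

Angular momentum about the spin axis is conserved since the torque about it is zero.
I₁ = 3.03 + 2(1.98)(0.995)² = 6.950 kg·m²; I₂ = 3.03 + 2(1.98)(1.80)² = 15.86 kg·m².
ω₂ = I₁ω₁ / I₂ = (6.950)(214 rpm) / (15.86) = 93.78 rpm.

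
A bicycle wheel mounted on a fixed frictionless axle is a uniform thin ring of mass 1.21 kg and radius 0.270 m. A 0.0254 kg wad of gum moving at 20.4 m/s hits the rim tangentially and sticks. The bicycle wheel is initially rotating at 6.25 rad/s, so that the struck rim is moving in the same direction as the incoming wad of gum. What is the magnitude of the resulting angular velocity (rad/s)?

|ω_f| ≈ 7.67 rad/s

About the axle the impulsive forces during the collision are internal, so angular momentum about that axis is conserved.
I_p = (1.21)(0.270)² = 0.08821 kg·m². Taking the sense of the wad of gum's angular momentum as positive, L_{wad} = m v R = (0.0254)(20.4)(0.270) = 0.1399 kg·m²/s.
L_i = +I_p ω_p + m v R = +(0.08821)(6.25) + 0.1399 = 0.6912 kg·m²/s.
After sticking, I_f = I_p + m R² = 0.08821 + (0.0254)(0.270)² = 0.09006 kg·m².
ω_f = L_i / I_f = 0.6912 / 0.09006 = 7.675 rad/s.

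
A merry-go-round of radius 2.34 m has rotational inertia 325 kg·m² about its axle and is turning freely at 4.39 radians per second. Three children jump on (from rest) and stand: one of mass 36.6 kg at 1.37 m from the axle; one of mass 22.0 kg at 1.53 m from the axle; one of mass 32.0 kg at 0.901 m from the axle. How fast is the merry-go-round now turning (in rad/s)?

ω_f ≈ 3.03 rad/s

No external torque acts about the axle; L_before = L_after.
Added inertia Σmr² = (36.6)(1.37)² + (22.0)(1.53)² + (32.0)(0.901)² = 146.2 kg·m²; I_f = 325.0 + 146.2 = 471.2 kg·m².
ω_f = I_p ω_i / I_f = (325.0)(4.39) / 471.2 = 3.028 rad/s.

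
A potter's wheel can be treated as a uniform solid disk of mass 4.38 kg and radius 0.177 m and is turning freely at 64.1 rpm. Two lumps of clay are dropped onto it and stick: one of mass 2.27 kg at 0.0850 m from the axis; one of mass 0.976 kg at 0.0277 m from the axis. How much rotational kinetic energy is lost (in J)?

energy lost ≈ 0.309 J

The added mass arrives with no angular momentum about the axis, and any external torque about the axis is negligible, so the system's angular momentum is conserved.
I_p = ½(4.38)(0.177)² = 0.06861 kg·m².
Added inertia Σmr² = (2.27)(0.0850)² + (0.976)(0.0277)² = 0.01715 kg·m²; I_f = 0.06861 + 0.01715 = 0.08576 kg·m².
ω_f = I_p ω_i / I_f = (0.06861)(64.1) / 0.08576 = 51.28 rpm.
KE_i = ½(0.06861)(6.713 rad/s)² = 1.546 J; KE_f = ½(0.08576)(5.370)² = 1.237 J.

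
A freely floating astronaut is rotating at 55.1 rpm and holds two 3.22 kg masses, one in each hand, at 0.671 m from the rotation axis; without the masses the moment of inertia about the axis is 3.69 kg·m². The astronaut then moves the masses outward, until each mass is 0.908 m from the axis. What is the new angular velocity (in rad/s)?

ω₂ ≈ 4.22 rad/s

Angular momentum about the spin axis is conserved since the torque about it is zero.
I₁ = 3.69 + 2(3.22)(0.671)² = 6.590 kg·m²; I₂ = 3.69 + 2(3.22)(0.908)² = 9.000 kg·m².
ω₂ = I₁ω₁ / I₂ = (6.590)(55.1 rpm) / (9.000) = 40.34 rpm = 4.225 rad/s.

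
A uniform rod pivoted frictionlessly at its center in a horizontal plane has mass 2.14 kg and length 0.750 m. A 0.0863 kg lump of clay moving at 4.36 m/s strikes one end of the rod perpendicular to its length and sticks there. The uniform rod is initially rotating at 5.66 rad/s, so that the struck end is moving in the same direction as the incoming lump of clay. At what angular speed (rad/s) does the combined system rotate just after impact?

The axle reaction passes through the pivot and exerts no torque about it; angular momentum about the pivot is conserved through the impact.
I_p = (1/12)(2.14)(0.750)² = 0.1003 kg·m². Taking the sense of the lump of clay's angular momentum as positive, L_{lump} = m v R = (0.0863)(4.36)(0.750/2) = 0.1411 kg·m²/s.
L_i = +I_p ω_p + m v R = +(0.1003)(5.66) + 0.1411 = 0.7089 kg·m²/s.
After sticking, I_f = I_p + m R² = 0.1003 + (0.0863)(0.750/2)² = 0.1124 kg·m².
ω_f = L_i / I_f = 0.7089 / 0.1124 = 6.304 rad/s.

|ω_f| ≈ 6.30 rad/s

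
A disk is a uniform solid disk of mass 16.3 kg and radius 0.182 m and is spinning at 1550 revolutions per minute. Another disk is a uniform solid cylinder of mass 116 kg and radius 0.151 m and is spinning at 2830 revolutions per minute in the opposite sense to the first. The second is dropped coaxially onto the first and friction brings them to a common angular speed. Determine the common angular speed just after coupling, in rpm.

|ω_f| ≈ 2090 rpm

No external torque acts about the common axis, so total angular momentum is conserved.
Moments of inertia: I_A = ½(16.3)(0.182)² = 0.2700 kg·m²; I_B = ½(116)(0.151)² = 1.322 kg·m².
Taking A's sense as positive: L = (0.2700)(1550) − (1.322)(2830) = -3324 kg·m²·rpm.
Combined I = 0.2700 + 1.322 = 1.592 kg·m².
ω_f = L / I = -3324 / 1.592 = -2087 rpm.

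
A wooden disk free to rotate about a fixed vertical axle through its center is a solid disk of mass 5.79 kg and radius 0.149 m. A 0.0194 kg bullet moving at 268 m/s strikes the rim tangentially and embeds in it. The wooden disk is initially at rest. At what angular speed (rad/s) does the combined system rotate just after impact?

|ω_f| ≈ 12.0 rad/s

The axle reaction passes through the axle and exerts no torque about it; angular momentum about the axle is conserved through the impact.
I_p = ½(5.79)(0.149)² = 0.06427 kg·m². Taking the sense of the bullet's angular momentum as positive, L_{bullet} = m v R = (0.0194)(268)(0.149) = 0.7747 kg·m²/s.
L_i = 0 + 0.7747 = 0.7747 kg·m²/s.
After sticking, I_f = I_p + m R² = 0.06427 + (0.0194)(0.149)² = 0.06470 kg·m².
ω_f = L_i / I_f = 0.7747 / 0.06470 = 11.97 rad/s.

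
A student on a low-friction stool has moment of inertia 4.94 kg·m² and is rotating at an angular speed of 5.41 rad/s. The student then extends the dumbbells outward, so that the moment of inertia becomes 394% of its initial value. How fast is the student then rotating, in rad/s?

ω₂ ≈ 1.37 rad/s

No external torque acts about the spin axis, so angular momentum is conserved.
I₂ = 3.94 × 4.94 = 19.46 kg·m².
ω₂ = I₁ω₁ / I₂ = (4.940)(5.41 rad/s) / (19.46) = 1.373 rad/s.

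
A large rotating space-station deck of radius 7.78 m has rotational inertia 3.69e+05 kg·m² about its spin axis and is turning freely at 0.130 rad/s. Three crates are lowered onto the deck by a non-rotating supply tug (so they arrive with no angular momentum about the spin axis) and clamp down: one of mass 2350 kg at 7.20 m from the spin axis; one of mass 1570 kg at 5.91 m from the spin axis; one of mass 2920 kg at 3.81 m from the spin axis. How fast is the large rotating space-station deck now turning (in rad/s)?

The added mass arrives with no angular momentum about the spin axis, and any external torque about the spin axis is negligible, so the system's angular momentum is conserved.
Added inertia Σmr² = (2350)(7.20)² + (1570)(5.91)² + (2920)(3.81)² = 2.190e+05 kg·m²; I_f = 3.690e+05 + 2.190e+05 = 5.880e+05 kg·m².
ω_f = I_p ω_i / I_f = (3.690e+05)(0.130) / 5.880e+05 = 0.08157 rad/s.

ω_f ≈ 0.0816 rad/s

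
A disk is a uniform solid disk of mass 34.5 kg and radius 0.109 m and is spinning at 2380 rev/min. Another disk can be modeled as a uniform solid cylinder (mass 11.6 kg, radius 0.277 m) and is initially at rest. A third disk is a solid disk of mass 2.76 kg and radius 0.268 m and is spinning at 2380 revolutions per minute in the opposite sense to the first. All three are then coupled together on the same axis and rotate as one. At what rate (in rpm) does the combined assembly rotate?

No external torque acts about the common axis, so total angular momentum is conserved.
Moments of inertia: I_A = ½(34.5)(0.109)² = 0.2049 kg·m²; I_B = ½(11.6)(0.277)² = 0.4450 kg·m²; I_C = ½(2.76)(0.268)² = 0.09912 kg·m².
Taking A's sense as positive: L = (0.2049)(2380) − (0.09912)(2380) = 251.9 kg·m²·rpm.
Combined I = 0.2049 + 0.4450 + 0.09912 = 0.7491 kg·m².
ω_f = L / I = 251.9 / 0.7491 = 336.2 rpm.

|ω_f| ≈ 336 rpm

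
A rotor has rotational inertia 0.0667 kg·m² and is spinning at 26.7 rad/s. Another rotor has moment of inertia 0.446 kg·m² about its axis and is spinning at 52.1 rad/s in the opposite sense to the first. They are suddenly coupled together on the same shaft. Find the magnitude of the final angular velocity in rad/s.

The coupling torques are internal; angular momentum about the shared axis is conserved.
Taking A's sense as positive: L = (0.06670)(26.7) − (0.4460)(52.1) = -21.46 kg·m²·rad/s.
Combined I = 0.06670 + 0.4460 = 0.5127 kg·m².
ω_f = L / I = -21.46 / 0.5127 = -41.85 rad/s.

|ω_f| ≈ 41.8 rad/s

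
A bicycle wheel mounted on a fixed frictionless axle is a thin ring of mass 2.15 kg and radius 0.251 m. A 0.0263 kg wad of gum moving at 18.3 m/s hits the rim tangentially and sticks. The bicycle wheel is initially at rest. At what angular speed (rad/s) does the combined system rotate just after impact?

|ω_f| ≈ 0.881 rad/s

About the axle the impulsive forces during the collision are internal, so angular momentum about that axis is conserved.
I_p = (2.15)(0.251)² = 0.1355 kg·m². Taking the sense of the wad of gum's angular momentum as positive, L_{wad} = m v R = (0.0263)(18.3)(0.251) = 0.1208 kg·m²/s.
L_i = 0 + 0.1208 = 0.1208 kg·m²/s.
After sticking, I_f = I_p + m R² = 0.1355 + (0.0263)(0.251)² = 0.1371 kg·m².
ω_f = L_i / I_f = 0.1208 / 0.1371 = 0.8811 rad/s.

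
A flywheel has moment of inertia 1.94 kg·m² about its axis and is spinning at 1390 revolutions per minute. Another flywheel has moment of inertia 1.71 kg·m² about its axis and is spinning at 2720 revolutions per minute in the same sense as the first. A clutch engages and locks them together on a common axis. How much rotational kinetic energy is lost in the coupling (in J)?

The coupling torques are internal; angular momentum about the shared axis is conserved.
Taking A's sense as positive: L = (1.940)(1390) + (1.710)(2720) = 7348 kg·m²·rpm.
Combined I = 1.940 + 1.710 = 3.650 kg·m².
ω_f = L / I = 7348 / 3.650 = 2013 rpm.
KE_i = ½ΣIω² = 89920 J; KE_f = ½(3.650)(210.8)² = 81110 J.

ΔKE lost ≈ 8820 J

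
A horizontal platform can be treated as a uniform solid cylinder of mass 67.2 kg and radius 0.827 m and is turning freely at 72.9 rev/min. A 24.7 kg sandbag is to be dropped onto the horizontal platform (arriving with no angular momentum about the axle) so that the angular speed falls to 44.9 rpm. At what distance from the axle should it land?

No external torque acts about the axle; L_before = L_after.
I_p = ½(67.2)(0.827)² = 22.98 kg·m².
I_p ω_i = (I_p + m r²) ω_f ⇒ m r² = I_p(ω_i/ω_f − 1) = 22.98(72.9/44.9 − 1) = 14.33 kg·m².
r = √(14.33/24.7) = 0.7617 m.

r ≈ 0.762 m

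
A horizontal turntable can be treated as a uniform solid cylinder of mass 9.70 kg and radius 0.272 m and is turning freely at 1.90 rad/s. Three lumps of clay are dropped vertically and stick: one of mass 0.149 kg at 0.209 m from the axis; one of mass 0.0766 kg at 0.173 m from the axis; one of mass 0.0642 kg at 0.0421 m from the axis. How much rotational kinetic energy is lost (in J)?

energy lost ≈ 0.0157 J

The added mass arrives with no angular momentum about the axis, and any external torque about the axis is negligible, so the system's angular momentum is conserved.
I_p = ½(9.70)(0.272)² = 0.3588 kg·m².
Added inertia Σmr² = (0.149)(0.209)² + (0.0766)(0.173)² + (0.0642)(0.0421)² = 0.008915 kg·m²; I_f = 0.3588 + 0.008915 = 0.3677 kg·m².
ω_f = I_p ω_i / I_f = (0.3588)(1.90) / 0.3677 = 1.854 rad/s.
KE_i = ½(0.3588)(1.900 rad/s)² = 0.6477 J; KE_f = ½(0.3677)(1.854)² = 0.6320 J.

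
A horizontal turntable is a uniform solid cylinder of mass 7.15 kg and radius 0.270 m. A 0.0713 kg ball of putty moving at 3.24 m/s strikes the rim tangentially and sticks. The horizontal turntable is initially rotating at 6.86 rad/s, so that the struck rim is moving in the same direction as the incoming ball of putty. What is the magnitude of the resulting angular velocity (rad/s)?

|ω_f| ≈ 6.96 rad/s

About the axle the impulsive forces during the collision are internal, so angular momentum about that axis is conserved.
I_p = ½(7.15)(0.270)² = 0.2606 kg·m². Taking the sense of the ball of putty's angular momentum as positive, L_{ball} = m v R = (0.0713)(3.24)(0.270) = 0.06237 kg·m²/s.
L_i = +I_p ω_p + m v R = +(0.2606)(6.86) + 0.06237 = 1.850 kg·m²/s.
After sticking, I_f = I_p + m R² = 0.2606 + (0.0713)(0.270)² = 0.2658 kg·m².
ω_f = L_i / I_f = 1.850 / 0.2658 = 6.961 rad/s.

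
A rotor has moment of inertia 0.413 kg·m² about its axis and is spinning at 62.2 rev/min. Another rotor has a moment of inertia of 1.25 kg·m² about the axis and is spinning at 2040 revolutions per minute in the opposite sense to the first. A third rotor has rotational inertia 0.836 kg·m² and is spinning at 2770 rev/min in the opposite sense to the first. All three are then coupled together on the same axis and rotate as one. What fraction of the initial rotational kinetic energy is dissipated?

fraction ≈ 0.193

No external torque acts about the common axis, so total angular momentum is conserved.
Taking A's sense as positive: L = (0.4130)(62.2) − (1.250)(2040) − (0.8360)(2770) = -4840 kg·m²·rpm.
Combined I = 0.4130 + 1.250 + 0.8360 = 2.499 kg·m².
ω_f = L / I = -4840 / 2.499 = -1937 rpm.
KE_i = ½ΣIω² = 63700 J; KE_f = ½(2.499)(202.8)² = 51400 J.
Fraction dissipated = (KE_i − KE_f)/KE_i = 0.1931.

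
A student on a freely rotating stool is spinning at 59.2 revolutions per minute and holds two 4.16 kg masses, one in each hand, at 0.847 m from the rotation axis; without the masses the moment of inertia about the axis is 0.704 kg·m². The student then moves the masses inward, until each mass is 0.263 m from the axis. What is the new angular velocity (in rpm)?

ω₂ ≈ 309 rpm

Angular momentum about the spin axis is conserved since the torque about it is zero.
I₁ = 0.704 + 2(4.16)(0.847)² = 6.673 kg·m²; I₂ = 0.704 + 2(4.16)(0.263)² = 1.279 kg·m².
ω₂ = I₁ω₁ / I₂ = (6.673)(59.2 rpm) / (1.279) = 308.7 rpm.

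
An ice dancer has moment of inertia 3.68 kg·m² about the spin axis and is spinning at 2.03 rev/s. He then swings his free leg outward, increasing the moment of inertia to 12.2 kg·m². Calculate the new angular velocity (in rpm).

ω₂ ≈ 36.7 rpm

With no external torque about the axis, L is conserved: I₁ω₁ = I₂ω₂.
ω₂ = I₁ω₁ / I₂ = (3.680)(2.03 rev/s) / (12.20) = 0.6123 rev/s = 36.74 rpm.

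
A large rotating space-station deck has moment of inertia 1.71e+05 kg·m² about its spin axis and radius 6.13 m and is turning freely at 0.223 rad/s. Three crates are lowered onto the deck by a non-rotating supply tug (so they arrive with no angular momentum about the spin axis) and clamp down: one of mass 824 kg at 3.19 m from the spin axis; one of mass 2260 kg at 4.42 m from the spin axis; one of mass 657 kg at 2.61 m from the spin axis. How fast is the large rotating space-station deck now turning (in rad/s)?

No external torque acts about the spin axis; L_before = L_after.
Added inertia Σmr² = (824)(3.19)² + (2260)(4.42)² + (657)(2.61)² = 57010 kg·m²; I_f = 1.710e+05 + 57010 = 2.280e+05 kg·m².
ω_f = I_p ω_i / I_f = (1.710e+05)(0.223) / 2.280e+05 = 0.1672 rad/s.

ω_f ≈ 0.167 rad/s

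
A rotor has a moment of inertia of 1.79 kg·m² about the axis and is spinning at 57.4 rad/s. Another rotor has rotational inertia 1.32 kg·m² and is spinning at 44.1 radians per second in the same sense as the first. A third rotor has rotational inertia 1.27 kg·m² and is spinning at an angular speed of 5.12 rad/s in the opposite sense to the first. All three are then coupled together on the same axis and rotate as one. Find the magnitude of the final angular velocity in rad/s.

The coupling torques are internal; angular momentum about the shared axis is conserved.
Taking A's sense as positive: L = (1.790)(57.4) + (1.320)(44.1) − (1.270)(5.12) = 154.5 kg·m²·rad/s.
Combined I = 1.790 + 1.320 + 1.270 = 4.380 kg·m².
ω_f = L / I = 154.5 / 4.380 = 35.26 rad/s.

|ω_f| ≈ 35.3 rad/s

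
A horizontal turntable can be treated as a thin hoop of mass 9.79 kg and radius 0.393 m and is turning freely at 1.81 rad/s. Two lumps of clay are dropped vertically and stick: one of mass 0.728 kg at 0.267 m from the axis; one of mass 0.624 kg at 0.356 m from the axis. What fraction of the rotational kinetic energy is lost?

The added mass arrives with no angular momentum about the axis, and any external torque about the axis is negligible, so the system's angular momentum is conserved.
I_p = (9.79)(0.393)² = 1.512 kg·m².
Added inertia Σmr² = (0.728)(0.267)² + (0.624)(0.356)² = 0.1310 kg·m²; I_f = 1.512 + 0.1310 = 1.643 kg·m².
ω_f = I_p ω_i / I_f = (1.512)(1.81) / 1.643 = 1.666 rad/s.
KE_i = ½(1.512)(1.810 rad/s)² = 2.477 J; KE_f = ½(1.643)(1.666)² = 2.279 J.
Fraction lost = 0.07972.

fraction ≈ 0.0797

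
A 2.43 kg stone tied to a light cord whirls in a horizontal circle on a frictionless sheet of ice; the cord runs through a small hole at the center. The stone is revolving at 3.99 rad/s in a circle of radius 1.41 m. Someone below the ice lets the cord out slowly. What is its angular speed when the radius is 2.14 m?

No torque about the axis ⇒ m r₁² ω₁ = m r₂² ω₂.
ω₂ = ω₁ (r₁/r₂)² = (3.99)(1.41/2.14)² = 1.732 rad/s.

ω₂ ≈ 1.73 rad/s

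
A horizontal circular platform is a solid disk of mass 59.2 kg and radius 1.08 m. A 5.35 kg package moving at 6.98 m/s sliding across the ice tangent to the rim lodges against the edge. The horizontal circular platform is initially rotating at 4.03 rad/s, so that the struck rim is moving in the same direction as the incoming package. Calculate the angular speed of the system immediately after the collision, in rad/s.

About the central axle the impulsive forces during the collision are internal, so angular momentum about that axis is conserved.
I_p = ½(59.2)(1.08)² = 34.53 kg·m². Taking the sense of the package's angular momentum as positive, L_{package} = m v R = (5.35)(6.98)(1.08) = 40.33 kg·m²/s.
L_i = +I_p ω_p + m v R = +(34.53)(4.03) + 40.33 = 179.5 kg·m²/s.
After sticking, I_f = I_p + m R² = 34.53 + (5.35)(1.08)² = 40.77 kg·m².
ω_f = L_i / I_f = 179.5 / 40.77 = 4.402 rad/s.

|ω_f| ≈ 4.40 rad/s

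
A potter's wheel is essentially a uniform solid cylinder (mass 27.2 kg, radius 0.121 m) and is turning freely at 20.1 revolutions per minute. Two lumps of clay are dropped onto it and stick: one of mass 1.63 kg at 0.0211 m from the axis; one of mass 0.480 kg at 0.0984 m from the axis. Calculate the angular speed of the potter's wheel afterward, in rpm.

ω_f ≈ 19.6 rpm

The added mass arrives with no angular momentum about the axis, and any external torque about the axis is negligible, so the system's angular momentum is conserved.
I_p = ½(27.2)(0.121)² = 0.1991 kg·m².
Added inertia Σmr² = (1.63)(0.0211)² + (0.480)(0.0984)² = 0.005373 kg·m²; I_f = 0.1991 + 0.005373 = 0.2045 kg·m².
ω_f = I_p ω_i / I_f = (0.1991)(20.1) / 0.2045 = 19.57 rpm.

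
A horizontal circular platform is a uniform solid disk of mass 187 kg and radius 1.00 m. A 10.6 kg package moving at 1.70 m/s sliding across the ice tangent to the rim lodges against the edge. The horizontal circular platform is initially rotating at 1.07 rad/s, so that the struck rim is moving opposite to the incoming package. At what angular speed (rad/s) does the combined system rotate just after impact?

The axle reaction passes through the central axle and exerts no torque about it; angular momentum about the central axle is conserved through the impact.
I_p = ½(187)(1.00)² = 93.50 kg·m². Taking the sense of the package's angular momentum as positive, L_{package} = m v R = (10.6)(1.70)(1.00) = 18.02 kg·m²/s.
L_i = −I_p ω_p + m v R = −(93.50)(1.07) + 18.02 = -82.03 kg·m²/s.
After sticking, I_f = I_p + m R² = 93.50 + (10.6)(1.00)² = 104.1 kg·m².
ω_f = L_i / I_f = -82.03 / 104.1 = -0.7879 rad/s.

|ω_f| ≈ 0.788 rad/s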